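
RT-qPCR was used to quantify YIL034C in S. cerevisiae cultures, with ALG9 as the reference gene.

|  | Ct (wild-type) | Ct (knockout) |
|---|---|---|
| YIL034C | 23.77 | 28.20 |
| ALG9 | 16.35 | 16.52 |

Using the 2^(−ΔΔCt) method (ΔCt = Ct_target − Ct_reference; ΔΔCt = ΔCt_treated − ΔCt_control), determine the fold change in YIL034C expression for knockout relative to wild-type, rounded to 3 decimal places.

0.052

ΔCt(wild-type) = 23.770 − 16.350 = 7.420
ΔCt(knockout) = 28.200 − 16.520 = 11.680
ΔΔCt = 11.680 − 7.420 = 4.260
Fold change = 2^(−4.260) = 0.0522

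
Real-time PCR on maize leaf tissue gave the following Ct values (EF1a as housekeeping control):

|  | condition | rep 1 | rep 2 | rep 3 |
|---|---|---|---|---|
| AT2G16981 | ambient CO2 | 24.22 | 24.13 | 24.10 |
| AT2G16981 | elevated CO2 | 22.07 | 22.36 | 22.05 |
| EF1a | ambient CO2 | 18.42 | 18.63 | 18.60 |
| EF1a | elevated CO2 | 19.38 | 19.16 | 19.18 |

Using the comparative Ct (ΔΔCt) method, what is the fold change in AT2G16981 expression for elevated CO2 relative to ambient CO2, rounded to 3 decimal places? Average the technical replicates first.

6.409

Mean Ct: AT2G16981 ambient CO2 24.150; AT2G16981 elevated CO2 22.160; EF1a ambient CO2 18.550; EF1a elevated CO2 19.240
ΔCt(ambient CO2) = 24.150 − 18.550 = 5.600
ΔCt(elevated CO2) = 22.160 − 19.240 = 2.920
ΔΔCt = 2.920 − 5.600 = -2.680
Fold change = 2^(−(-2.680)) = 2^2.680 = 6.4086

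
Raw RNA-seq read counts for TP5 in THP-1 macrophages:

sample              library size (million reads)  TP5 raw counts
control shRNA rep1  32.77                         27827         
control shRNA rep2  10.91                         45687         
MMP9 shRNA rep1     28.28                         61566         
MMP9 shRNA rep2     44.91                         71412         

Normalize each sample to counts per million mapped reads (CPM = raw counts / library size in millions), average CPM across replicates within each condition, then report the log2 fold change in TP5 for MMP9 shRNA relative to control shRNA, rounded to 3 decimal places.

CPM(control shRNA rep1) = 27827 / 32.77 = 849.1608
CPM(control shRNA rep2) = 45687 / 10.91 = 4187.6260
CPM(MMP9 shRNA rep1) = 61566 / 28.28 = 2177.0156
CPM(MMP9 shRNA rep2) = 71412 / 44.91 = 1590.1136
mean CPM(control shRNA) = 2518.3934; mean CPM(MMP9 shRNA) = 1883.5646
Fold change = 1883.5646 / 2518.3934 = 0.74792
log2(0.74792) = -0.4190

-0.419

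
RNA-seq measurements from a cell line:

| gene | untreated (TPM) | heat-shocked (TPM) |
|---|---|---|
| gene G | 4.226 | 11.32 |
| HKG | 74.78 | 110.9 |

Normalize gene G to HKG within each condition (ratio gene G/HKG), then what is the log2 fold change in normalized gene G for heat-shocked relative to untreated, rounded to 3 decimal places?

gene G/HKG (untreated) = 4.226 / 74.78 = 0.056512
gene G/HKG (heat-shocked) = 11.32 / 110.9 = 0.10207
Fold change = 0.10207 / 0.056512 = 1.8062
log2(1.8062) = 0.8530

0.853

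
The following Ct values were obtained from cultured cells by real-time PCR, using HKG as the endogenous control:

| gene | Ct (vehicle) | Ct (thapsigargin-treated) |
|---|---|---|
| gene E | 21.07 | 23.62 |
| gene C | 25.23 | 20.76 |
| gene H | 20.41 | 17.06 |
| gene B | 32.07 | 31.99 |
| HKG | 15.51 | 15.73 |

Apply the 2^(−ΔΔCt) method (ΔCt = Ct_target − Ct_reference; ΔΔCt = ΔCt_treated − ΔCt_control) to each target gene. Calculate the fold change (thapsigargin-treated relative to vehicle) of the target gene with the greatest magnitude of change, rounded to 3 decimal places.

25.813

gene E: ΔΔCt = (23.62−15.73) − (21.07−15.51) = 7.89 − 5.56 = 2.33; fold change = 2^-2.33 = 0.199
gene C: ΔΔCt = (20.76−15.73) − (25.23−15.51) = 5.03 − 9.72 = -4.69; fold change = 2^4.69 = 25.813
gene H: ΔΔCt = (17.06−15.73) − (20.41−15.51) = 1.33 − 4.90 = -3.57; fold change = 2^3.57 = 11.876
gene B: ΔΔCt = (31.99−15.73) − (32.07−15.51) = 16.26 − 16.56 = -0.30; fold change = 2^0.30 = 1.231
gene C has the largest |ΔΔCt| = 4.69.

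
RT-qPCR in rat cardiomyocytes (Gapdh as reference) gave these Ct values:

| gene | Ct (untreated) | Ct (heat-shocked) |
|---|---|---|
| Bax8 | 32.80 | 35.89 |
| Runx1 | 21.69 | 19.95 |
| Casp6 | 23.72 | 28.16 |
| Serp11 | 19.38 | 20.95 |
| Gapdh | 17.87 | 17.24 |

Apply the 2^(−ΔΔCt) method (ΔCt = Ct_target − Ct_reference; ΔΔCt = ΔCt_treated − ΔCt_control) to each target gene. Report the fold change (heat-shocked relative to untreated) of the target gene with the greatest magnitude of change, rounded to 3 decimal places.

Bax8: ΔΔCt = (35.89−17.24) − (32.80−17.87) = 18.65 − 14.93 = 3.72; fold change = 2^-3.72 = 0.076
Runx1: ΔΔCt = (19.95−17.24) − (21.69−17.87) = 2.71 − 3.82 = -1.11; fold change = 2^1.11 = 2.158
Casp6: ΔΔCt = (28.16−17.24) − (23.72−17.87) = 10.92 − 5.85 = 5.07; fold change = 2^-5.07 = 0.030
Serp11: ΔΔCt = (20.95−17.24) − (19.38−17.87) = 3.71 − 1.51 = 2.20; fold change = 2^-2.20 = 0.218
Casp6 has the largest |ΔΔCt| = 5.07.

0.030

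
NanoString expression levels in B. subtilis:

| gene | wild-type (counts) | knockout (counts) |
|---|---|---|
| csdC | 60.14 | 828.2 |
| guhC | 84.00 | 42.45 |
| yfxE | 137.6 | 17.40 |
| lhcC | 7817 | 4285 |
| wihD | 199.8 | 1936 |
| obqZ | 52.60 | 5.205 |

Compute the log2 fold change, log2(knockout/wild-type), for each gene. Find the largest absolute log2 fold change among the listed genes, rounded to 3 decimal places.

3.784

log2(828.2/60.14) = 3.784  (csdC)
log2(42.45/84.00) = -0.985  (guhC)
log2(17.40/137.6) = -2.983  (yfxE)
log2(4285/7817) = -0.867  (lhcC)
log2(1936/199.8) = 3.276  (wihD)
log2(5.205/52.60) = -3.337  (obqZ)
The largest magnitude belongs to csdC.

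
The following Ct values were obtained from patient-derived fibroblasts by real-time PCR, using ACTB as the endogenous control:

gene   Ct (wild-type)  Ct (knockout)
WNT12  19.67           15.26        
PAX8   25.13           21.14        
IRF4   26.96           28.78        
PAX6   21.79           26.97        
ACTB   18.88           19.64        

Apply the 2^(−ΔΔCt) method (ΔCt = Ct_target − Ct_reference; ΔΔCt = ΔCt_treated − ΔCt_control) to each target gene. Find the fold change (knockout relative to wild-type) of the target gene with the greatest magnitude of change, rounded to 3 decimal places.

36.002

WNT12: ΔΔCt = (15.26−19.64) − (19.67−18.88) = -4.38 − 0.79 = -5.17; fold change = 2^5.17 = 36.002
PAX8: ΔΔCt = (21.14−19.64) − (25.13−18.88) = 1.50 − 6.25 = -4.75; fold change = 2^4.75 = 26.909
IRF4: ΔΔCt = (28.78−19.64) − (26.96−18.88) = 9.14 − 8.08 = 1.06; fold change = 2^-1.06 = 0.480
PAX6: ΔΔCt = (26.97−19.64) − (21.79−18.88) = 7.33 − 2.91 = 4.42; fold change = 2^-4.42 = 0.047
WNT12 has the largest |ΔΔCt| = 5.17.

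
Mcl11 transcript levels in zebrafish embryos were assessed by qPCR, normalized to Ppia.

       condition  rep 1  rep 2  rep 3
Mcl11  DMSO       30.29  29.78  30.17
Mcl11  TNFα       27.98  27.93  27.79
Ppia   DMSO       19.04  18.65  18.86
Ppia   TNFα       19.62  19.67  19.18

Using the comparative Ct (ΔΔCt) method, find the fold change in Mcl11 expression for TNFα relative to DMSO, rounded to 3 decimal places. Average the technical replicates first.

7.062

Mean Ct: Mcl11 DMSO 30.080; Mcl11 TNFα 27.900; Ppia DMSO 18.850; Ppia TNFα 19.490
ΔCt(DMSO) = 30.080 − 18.850 = 11.230
ΔCt(TNFα) = 27.900 − 19.490 = 8.410
ΔΔCt = 8.410 − 11.230 = -2.820
Fold change = 2^(−(-2.820)) = 2^2.820 = 7.0616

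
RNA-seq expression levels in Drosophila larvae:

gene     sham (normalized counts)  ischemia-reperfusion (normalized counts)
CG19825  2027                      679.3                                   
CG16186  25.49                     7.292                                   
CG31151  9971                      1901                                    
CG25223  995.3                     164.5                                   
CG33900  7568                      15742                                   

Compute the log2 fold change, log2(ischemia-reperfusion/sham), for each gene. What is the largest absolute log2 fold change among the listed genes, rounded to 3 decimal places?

log2(679.3/2027) = -1.577  (CG19825)
log2(7.292/25.49) = -1.806  (CG16186)
log2(1901/9971) = -2.391  (CG31151)
log2(164.5/995.3) = -2.597  (CG25223)
log2(15742/7568) = 1.057  (CG33900)
The largest magnitude belongs to CG25223.

2.597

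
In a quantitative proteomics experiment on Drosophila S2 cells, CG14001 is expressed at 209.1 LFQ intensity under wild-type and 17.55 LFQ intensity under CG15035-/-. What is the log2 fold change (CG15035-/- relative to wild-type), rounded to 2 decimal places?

Fold change = 17.55 / 209.1 = 0.0839
log2(0.0839) = -3.575

-3.57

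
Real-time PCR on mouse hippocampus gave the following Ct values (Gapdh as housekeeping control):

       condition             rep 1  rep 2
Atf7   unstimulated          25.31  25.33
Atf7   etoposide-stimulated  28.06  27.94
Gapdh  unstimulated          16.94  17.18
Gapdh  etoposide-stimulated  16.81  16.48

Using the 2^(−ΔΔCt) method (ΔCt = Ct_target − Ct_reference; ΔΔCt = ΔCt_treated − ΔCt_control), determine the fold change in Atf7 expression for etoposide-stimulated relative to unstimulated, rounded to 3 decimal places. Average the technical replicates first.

Mean Ct: Atf7 unstimulated 25.320; Atf7 etoposide-stimulated 28.000; Gapdh unstimulated 17.060; Gapdh etoposide-stimulated 16.645
ΔCt(unstimulated) = 25.320 − 17.060 = 8.260
ΔCt(etoposide-stimulated) = 28.000 − 16.645 = 11.355
ΔΔCt = 11.355 − 8.260 = 3.095
Fold change = 2^(−3.095) = 0.1170

0.117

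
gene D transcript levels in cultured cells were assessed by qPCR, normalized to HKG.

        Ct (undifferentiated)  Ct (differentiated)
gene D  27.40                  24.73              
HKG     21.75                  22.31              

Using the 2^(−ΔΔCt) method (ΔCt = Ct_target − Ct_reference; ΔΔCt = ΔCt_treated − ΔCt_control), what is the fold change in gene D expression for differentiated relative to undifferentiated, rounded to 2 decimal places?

ΔCt(undifferentiated) = 27.400 − 21.750 = 5.650
ΔCt(differentiated) = 24.730 − 22.310 = 2.420
ΔΔCt = 2.420 − 5.650 = -3.230
Fold change = 2^(−(-3.230)) = 2^3.230 = 9.383

9.38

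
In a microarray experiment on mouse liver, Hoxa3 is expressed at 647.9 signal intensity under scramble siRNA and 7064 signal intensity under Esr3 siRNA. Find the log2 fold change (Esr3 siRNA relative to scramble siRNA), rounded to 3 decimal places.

3.447

Fold change = 7064 / 647.9 = 10.9029
log2(10.9029) = 3.4466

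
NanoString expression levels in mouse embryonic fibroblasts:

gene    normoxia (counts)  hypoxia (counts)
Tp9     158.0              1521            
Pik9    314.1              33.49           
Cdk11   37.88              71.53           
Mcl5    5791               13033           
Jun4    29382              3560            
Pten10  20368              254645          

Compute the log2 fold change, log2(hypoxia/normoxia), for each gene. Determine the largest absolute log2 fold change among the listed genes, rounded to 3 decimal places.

log2(1521/158.0) = 3.267  (Tp9)
log2(33.49/314.1) = -3.229  (Pik9)
log2(71.53/37.88) = 0.917  (Cdk11)
log2(13033/5791) = 1.170  (Mcl5)
log2(3560/29382) = -3.045  (Jun4)
log2(254645/20368) = 3.644  (Pten10)
The largest magnitude belongs to Pten10.

3.644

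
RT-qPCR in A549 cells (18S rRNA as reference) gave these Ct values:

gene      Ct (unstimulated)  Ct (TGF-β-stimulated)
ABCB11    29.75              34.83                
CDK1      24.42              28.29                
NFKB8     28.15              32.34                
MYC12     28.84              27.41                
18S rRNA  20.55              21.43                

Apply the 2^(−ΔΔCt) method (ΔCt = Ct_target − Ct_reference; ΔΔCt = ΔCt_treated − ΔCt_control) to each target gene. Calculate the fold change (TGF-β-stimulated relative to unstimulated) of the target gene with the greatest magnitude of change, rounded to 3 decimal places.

ABCB11: ΔΔCt = (34.83−21.43) − (29.75−20.55) = 13.40 − 9.20 = 4.20; fold change = 2^-4.20 = 0.054
CDK1: ΔΔCt = (28.29−21.43) − (24.42−20.55) = 6.86 − 3.87 = 2.99; fold change = 2^-2.99 = 0.126
NFKB8: ΔΔCt = (32.34−21.43) − (28.15−20.55) = 10.91 − 7.60 = 3.31; fold change = 2^-3.31 = 0.101
MYC12: ΔΔCt = (27.41−21.43) − (28.84−20.55) = 5.98 − 8.29 = -2.31; fold change = 2^2.31 = 4.959
ABCB11 has the largest |ΔΔCt| = 4.20.

0.054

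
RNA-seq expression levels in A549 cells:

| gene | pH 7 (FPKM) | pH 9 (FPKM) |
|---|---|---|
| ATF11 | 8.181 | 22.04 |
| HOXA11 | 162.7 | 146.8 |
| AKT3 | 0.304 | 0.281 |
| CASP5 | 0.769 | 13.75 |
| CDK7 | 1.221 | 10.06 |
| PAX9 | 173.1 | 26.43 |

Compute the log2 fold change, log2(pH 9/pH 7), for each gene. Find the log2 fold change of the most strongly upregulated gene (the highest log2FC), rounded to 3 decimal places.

4.160

log2(22.04/8.181) = 1.430  (ATF11)
log2(146.8/162.7) = -0.148  (HOXA11)
log2(0.281/0.304) = -0.114  (AKT3)
log2(13.75/0.769) = 4.160  (CASP5)
log2(10.06/1.221) = 3.042  (CDK7)
log2(26.43/173.1) = -2.711  (PAX9)
CASP5 is most strongly upregulated.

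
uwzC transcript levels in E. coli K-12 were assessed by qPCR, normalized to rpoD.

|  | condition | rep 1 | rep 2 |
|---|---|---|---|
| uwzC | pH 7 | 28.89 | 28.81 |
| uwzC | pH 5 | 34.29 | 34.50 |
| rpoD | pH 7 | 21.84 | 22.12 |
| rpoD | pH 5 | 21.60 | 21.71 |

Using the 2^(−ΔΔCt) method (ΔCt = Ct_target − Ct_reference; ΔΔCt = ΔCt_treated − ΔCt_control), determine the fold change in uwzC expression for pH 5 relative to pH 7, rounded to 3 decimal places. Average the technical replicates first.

0.017

Mean Ct: uwzC pH 7 28.850; uwzC pH 5 34.395; rpoD pH 7 21.980; rpoD pH 5 21.655
ΔCt(pH 7) = 28.850 − 21.980 = 6.870
ΔCt(pH 5) = 34.395 − 21.655 = 12.740
ΔΔCt = 12.740 − 6.870 = 5.870
Fold change = 2^(−5.870) = 0.0171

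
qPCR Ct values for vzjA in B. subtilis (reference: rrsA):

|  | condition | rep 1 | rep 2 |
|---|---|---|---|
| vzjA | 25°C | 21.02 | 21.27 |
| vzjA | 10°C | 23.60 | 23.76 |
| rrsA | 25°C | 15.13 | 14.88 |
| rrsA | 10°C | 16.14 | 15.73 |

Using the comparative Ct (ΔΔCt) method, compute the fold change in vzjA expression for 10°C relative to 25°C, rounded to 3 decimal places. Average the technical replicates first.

Mean Ct: vzjA 25°C 21.145; vzjA 10°C 23.680; rrsA 25°C 15.005; rrsA 10°C 15.935
ΔCt(25°C) = 21.145 − 15.005 = 6.140
ΔCt(10°C) = 23.680 − 15.935 = 7.745
ΔΔCt = 7.745 − 6.140 = 1.605
Fold change = 2^(−1.605) = 0.3287

0.329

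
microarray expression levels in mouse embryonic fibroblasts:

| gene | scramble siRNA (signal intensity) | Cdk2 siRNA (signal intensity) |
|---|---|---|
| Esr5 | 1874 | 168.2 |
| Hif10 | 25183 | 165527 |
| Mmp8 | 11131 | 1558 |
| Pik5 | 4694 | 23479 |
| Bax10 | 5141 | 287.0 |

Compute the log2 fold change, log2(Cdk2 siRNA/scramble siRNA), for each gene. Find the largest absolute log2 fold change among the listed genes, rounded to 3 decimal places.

4.163

log2(168.2/1874) = -3.478  (Esr5)
log2(165527/25183) = 2.717  (Hif10)
log2(1558/11131) = -2.837  (Mmp8)
log2(23479/4694) = 2.322  (Pik5)
log2(287.0/5141) = -4.163  (Bax10)
The largest magnitude belongs to Bax10.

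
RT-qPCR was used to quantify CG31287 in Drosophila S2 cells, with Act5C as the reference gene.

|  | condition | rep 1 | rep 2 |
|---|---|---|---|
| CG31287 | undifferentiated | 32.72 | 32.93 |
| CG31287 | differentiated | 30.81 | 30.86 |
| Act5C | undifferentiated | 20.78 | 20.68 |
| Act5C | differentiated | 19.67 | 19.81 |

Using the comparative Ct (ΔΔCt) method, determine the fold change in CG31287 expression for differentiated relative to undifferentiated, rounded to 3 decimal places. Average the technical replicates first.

Mean Ct: CG31287 undifferentiated 32.825; CG31287 differentiated 30.835; Act5C undifferentiated 20.730; Act5C differentiated 19.740
ΔCt(undifferentiated) = 32.825 − 20.730 = 12.095
ΔCt(differentiated) = 30.835 − 19.740 = 11.095
ΔΔCt = 11.095 − 12.095 = -1.000
Fold change = 2^(−(-1.000)) = 2^1.000 = 2.0000

2.000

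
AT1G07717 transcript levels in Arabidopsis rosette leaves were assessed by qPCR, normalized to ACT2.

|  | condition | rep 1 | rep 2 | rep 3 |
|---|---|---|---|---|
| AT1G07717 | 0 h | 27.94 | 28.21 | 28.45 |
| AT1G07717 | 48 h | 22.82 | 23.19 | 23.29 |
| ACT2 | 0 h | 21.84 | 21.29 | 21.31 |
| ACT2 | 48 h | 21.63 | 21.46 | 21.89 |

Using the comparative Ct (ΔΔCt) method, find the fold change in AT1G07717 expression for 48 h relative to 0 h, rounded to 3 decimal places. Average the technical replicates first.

Mean Ct: AT1G07717 0 h 28.200; AT1G07717 48 h 23.100; ACT2 0 h 21.480; ACT2 48 h 21.660
ΔCt(0 h) = 28.200 − 21.480 = 6.720
ΔCt(48 h) = 23.100 − 21.660 = 1.440
ΔΔCt = 1.440 − 6.720 = -5.280
Fold change = 2^(−(-5.280)) = 2^5.280 = 38.8542

38.854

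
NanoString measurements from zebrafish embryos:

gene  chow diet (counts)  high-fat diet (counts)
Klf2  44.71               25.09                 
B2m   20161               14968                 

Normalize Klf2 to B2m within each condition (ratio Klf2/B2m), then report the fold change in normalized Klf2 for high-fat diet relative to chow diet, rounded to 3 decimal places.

0.756

Klf2/B2m (chow diet) = 44.71 / 20161 = 0.0022176
Klf2/B2m (high-fat diet) = 25.09 / 14968 = 0.0016762
Fold change = 0.0016762 / 0.0022176 = 0.7559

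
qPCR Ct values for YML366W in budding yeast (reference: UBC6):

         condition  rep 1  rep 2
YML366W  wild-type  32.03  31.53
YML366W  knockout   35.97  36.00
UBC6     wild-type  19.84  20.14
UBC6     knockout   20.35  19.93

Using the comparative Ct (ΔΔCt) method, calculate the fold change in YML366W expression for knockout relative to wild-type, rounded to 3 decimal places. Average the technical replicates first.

0.060

Mean Ct: YML366W wild-type 31.780; YML366W knockout 35.985; UBC6 wild-type 19.990; UBC6 knockout 20.140
ΔCt(wild-type) = 31.780 − 19.990 = 11.790
ΔCt(knockout) = 35.985 − 20.140 = 15.845
ΔΔCt = 15.845 − 11.790 = 4.055
Fold change = 2^(−4.055) = 0.0602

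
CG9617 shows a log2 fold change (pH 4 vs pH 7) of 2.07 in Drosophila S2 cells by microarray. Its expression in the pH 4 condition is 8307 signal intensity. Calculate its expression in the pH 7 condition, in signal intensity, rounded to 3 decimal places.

1978.391

Fold change = 2^(2.07) = 4.1989
pH 7 expression = 8307 / 4.1989 = 1978.391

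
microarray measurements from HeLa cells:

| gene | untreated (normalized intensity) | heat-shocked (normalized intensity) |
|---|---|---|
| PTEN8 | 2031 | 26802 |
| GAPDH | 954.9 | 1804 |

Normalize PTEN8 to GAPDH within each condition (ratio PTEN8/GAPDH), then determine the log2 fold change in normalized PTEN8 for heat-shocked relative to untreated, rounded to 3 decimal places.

2.804

PTEN8/GAPDH (untreated) = 2031 / 954.9 = 2.1269
PTEN8/GAPDH (heat-shocked) = 26802 / 1804 = 14.857
Fold change = 14.857 / 2.1269 = 6.9852
log2(6.9852) = 2.8043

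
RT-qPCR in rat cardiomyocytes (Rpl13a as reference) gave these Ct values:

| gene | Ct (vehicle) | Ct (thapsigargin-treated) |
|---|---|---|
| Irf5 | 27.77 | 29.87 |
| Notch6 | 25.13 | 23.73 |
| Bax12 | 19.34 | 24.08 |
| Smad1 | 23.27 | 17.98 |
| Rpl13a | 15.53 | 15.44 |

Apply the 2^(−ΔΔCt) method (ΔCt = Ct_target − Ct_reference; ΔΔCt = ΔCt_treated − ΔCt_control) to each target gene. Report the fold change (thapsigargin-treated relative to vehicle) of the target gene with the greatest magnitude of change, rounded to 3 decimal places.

36.758

Irf5: ΔΔCt = (29.87−15.44) − (27.77−15.53) = 14.43 − 12.24 = 2.19; fold change = 2^-2.19 = 0.219
Notch6: ΔΔCt = (23.73−15.44) − (25.13−15.53) = 8.29 − 9.60 = -1.31; fold change = 2^1.31 = 2.479
Bax12: ΔΔCt = (24.08−15.44) − (19.34−15.53) = 8.64 − 3.81 = 4.83; fold change = 2^-4.83 = 0.035
Smad1: ΔΔCt = (17.98−15.44) − (23.27−15.53) = 2.54 − 7.74 = -5.20; fold change = 2^5.20 = 36.758
Smad1 has the largest |ΔΔCt| = 5.20.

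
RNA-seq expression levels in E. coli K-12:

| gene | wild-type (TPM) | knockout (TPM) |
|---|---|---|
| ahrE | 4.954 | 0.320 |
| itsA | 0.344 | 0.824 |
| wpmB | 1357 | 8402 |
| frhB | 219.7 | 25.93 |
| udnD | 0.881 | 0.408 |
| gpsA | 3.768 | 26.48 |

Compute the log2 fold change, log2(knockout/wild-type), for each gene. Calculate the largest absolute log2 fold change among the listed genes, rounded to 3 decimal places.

3.952

log2(0.320/4.954) = -3.952  (ahrE)
log2(0.824/0.344) = 1.260  (itsA)
log2(8402/1357) = 2.630  (wpmB)
log2(25.93/219.7) = -3.083  (frhB)
log2(0.408/0.881) = -1.111  (udnD)
log2(26.48/3.768) = 2.813  (gpsA)
The largest magnitude belongs to ahrE.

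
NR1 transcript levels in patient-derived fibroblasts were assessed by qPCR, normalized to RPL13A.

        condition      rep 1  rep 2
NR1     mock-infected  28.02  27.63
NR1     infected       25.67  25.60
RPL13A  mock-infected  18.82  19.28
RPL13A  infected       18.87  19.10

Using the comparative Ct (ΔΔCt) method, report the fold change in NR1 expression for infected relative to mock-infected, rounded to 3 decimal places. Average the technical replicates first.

4.362

Mean Ct: NR1 mock-infected 27.825; NR1 infected 25.635; RPL13A mock-infected 19.050; RPL13A infected 18.985
ΔCt(mock-infected) = 27.825 − 19.050 = 8.775
ΔCt(infected) = 25.635 − 18.985 = 6.650
ΔΔCt = 6.650 − 8.775 = -2.125
Fold change = 2^(−(-2.125)) = 2^2.125 = 4.3620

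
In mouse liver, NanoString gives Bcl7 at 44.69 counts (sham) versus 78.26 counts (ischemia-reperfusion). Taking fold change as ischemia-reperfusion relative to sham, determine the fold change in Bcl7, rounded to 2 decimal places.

Fold change = 78.26 / 44.69 = 1.751
Bcl7 is upregulated.

1.75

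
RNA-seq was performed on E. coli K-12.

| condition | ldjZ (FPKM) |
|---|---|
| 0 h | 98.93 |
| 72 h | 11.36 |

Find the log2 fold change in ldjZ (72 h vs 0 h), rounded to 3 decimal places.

-3.122

Fold change = 11.36 / 98.93 = 0.1148
log2(0.1148) = -3.1224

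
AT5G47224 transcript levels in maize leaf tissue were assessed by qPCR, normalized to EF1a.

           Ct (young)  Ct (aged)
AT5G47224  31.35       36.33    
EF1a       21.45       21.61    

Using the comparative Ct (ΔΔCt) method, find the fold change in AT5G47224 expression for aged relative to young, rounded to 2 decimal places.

ΔCt(young) = 31.350 − 21.450 = 9.900
ΔCt(aged) = 36.330 − 21.610 = 14.720
ΔΔCt = 14.720 − 9.900 = 4.820
Fold change = 2^(−4.820) = 0.035

0.04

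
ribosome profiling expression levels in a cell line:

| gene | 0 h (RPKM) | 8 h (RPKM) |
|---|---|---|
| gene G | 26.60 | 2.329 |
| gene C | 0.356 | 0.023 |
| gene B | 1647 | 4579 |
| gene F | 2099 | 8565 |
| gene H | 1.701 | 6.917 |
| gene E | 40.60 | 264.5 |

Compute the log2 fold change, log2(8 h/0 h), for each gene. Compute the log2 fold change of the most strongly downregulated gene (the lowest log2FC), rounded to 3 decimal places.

log2(2.329/26.60) = -3.514  (gene G)
log2(0.023/0.356) = -3.952  (gene C)
log2(4579/1647) = 1.475  (gene B)
log2(8565/2099) = 2.029  (gene F)
log2(6.917/1.701) = 2.024  (gene H)
log2(264.5/40.60) = 2.704  (gene E)
gene C is most strongly downregulated.

-3.952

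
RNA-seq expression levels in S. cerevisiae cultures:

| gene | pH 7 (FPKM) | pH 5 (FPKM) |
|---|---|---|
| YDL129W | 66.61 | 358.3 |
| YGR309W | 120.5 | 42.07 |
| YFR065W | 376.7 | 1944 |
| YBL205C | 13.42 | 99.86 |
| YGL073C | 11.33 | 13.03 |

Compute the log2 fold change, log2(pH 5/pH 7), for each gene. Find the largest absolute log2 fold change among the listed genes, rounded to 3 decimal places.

log2(358.3/66.61) = 2.427  (YDL129W)
log2(42.07/120.5) = -1.518  (YGR309W)
log2(1944/376.7) = 2.368  (YFR065W)
log2(99.86/13.42) = 2.896  (YBL205C)
log2(13.03/11.33) = 0.202  (YGL073C)
The largest magnitude belongs to YBL205C.

2.896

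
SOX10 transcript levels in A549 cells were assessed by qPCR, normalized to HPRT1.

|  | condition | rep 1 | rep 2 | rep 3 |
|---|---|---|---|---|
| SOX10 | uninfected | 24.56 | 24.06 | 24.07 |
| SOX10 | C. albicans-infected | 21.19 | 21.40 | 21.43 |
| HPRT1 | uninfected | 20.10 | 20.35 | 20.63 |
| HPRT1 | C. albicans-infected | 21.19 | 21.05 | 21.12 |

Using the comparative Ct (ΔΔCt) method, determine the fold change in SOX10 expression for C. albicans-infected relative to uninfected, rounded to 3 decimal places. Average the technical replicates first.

12.553

Mean Ct: SOX10 uninfected 24.230; SOX10 C. albicans-infected 21.340; HPRT1 uninfected 20.360; HPRT1 C. albicans-infected 21.120
ΔCt(uninfected) = 24.230 − 20.360 = 3.870
ΔCt(C. albicans-infected) = 21.340 − 21.120 = 0.220
ΔΔCt = 0.220 − 3.870 = -3.650
Fold change = 2^(−(-3.650)) = 2^3.650 = 12.5533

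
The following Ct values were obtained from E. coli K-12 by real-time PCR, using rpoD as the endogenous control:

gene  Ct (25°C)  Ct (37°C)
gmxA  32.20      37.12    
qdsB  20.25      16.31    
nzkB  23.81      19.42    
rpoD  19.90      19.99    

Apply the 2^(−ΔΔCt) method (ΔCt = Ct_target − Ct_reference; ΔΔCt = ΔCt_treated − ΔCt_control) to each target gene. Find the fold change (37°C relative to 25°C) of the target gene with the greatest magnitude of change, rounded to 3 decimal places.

0.035

gmxA: ΔΔCt = (37.12−19.99) − (32.20−19.90) = 17.13 − 12.30 = 4.83; fold change = 2^-4.83 = 0.035
qdsB: ΔΔCt = (16.31−19.99) − (20.25−19.90) = -3.68 − 0.35 = -4.03; fold change = 2^4.03 = 16.336
nzkB: ΔΔCt = (19.42−19.99) − (23.81−19.90) = -0.57 − 3.91 = -4.48; fold change = 2^4.48 = 22.316
gmxA has the largest |ΔΔCt| = 4.83.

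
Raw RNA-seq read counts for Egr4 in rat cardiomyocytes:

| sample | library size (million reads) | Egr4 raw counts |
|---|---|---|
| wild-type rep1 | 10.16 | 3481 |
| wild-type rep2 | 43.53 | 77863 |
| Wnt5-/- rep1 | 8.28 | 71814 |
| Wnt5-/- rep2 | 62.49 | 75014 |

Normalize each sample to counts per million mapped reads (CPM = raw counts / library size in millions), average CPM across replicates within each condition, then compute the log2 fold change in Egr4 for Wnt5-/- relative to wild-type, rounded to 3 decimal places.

2.212

CPM(wild-type rep1) = 3481 / 10.16 = 342.6181
CPM(wild-type rep2) = 77863 / 43.53 = 1788.7204
CPM(Wnt5-/- rep1) = 71814 / 8.28 = 8673.1884
CPM(Wnt5-/- rep2) = 75014 / 62.49 = 1200.4161
mean CPM(wild-type) = 1065.6693; mean CPM(Wnt5-/-) = 4936.8022
Fold change = 4936.8022 / 1065.6693 = 4.63258
log2(4.63258) = 2.2118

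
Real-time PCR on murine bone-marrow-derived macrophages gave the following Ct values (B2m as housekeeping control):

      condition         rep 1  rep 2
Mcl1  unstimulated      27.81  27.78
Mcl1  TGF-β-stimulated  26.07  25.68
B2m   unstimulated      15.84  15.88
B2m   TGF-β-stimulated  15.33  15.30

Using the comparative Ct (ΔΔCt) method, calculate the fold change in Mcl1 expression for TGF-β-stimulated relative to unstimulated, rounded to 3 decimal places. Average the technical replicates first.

2.594

Mean Ct: Mcl1 unstimulated 27.795; Mcl1 TGF-β-stimulated 25.875; B2m unstimulated 15.860; B2m TGF-β-stimulated 15.315
ΔCt(unstimulated) = 27.795 − 15.860 = 11.935
ΔCt(TGF-β-stimulated) = 25.875 − 15.315 = 10.560
ΔΔCt = 10.560 − 11.935 = -1.375
Fold change = 2^(−(-1.375)) = 2^1.375 = 2.5937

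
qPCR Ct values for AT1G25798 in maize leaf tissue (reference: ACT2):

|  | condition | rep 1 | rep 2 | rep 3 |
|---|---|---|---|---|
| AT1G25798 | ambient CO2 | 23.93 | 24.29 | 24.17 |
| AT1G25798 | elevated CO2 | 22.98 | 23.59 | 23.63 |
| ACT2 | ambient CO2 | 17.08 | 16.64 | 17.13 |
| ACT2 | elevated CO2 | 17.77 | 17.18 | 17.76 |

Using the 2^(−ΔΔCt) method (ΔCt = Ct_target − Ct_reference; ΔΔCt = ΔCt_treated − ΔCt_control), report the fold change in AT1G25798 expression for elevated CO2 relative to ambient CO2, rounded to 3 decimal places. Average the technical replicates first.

2.549

Mean Ct: AT1G25798 ambient CO2 24.130; AT1G25798 elevated CO2 23.400; ACT2 ambient CO2 16.950; ACT2 elevated CO2 17.570
ΔCt(ambient CO2) = 24.130 − 16.950 = 7.180
ΔCt(elevated CO2) = 23.400 − 17.570 = 5.830
ΔΔCt = 5.830 − 7.180 = -1.350
Fold change = 2^(−(-1.350)) = 2^1.350 = 2.5491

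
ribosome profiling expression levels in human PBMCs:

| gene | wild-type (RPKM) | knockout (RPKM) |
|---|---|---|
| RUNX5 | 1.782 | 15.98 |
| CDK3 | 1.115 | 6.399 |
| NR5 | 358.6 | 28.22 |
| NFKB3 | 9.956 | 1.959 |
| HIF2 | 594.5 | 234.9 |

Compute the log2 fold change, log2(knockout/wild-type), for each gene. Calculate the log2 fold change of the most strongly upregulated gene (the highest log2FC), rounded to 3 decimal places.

3.165

log2(15.98/1.782) = 3.165  (RUNX5)
log2(6.399/1.115) = 2.521  (CDK3)
log2(28.22/358.6) = -3.668  (NR5)
log2(1.959/9.956) = -2.345  (NFKB3)
log2(234.9/594.5) = -1.340  (HIF2)
RUNX5 is most strongly upregulated.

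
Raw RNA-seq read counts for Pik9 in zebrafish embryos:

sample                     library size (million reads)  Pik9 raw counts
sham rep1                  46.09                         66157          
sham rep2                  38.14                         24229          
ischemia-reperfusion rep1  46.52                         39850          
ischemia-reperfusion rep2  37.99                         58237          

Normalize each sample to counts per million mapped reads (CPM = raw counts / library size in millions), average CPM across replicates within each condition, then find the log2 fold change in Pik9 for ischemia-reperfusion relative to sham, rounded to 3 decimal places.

0.207

CPM(sham rep1) = 66157 / 46.09 = 1435.3873
CPM(sham rep2) = 24229 / 38.14 = 635.2648
CPM(ischemia-reperfusion rep1) = 39850 / 46.52 = 856.6208
CPM(ischemia-reperfusion rep2) = 58237 / 37.99 = 1532.9560
mean CPM(sham) = 1035.3260; mean CPM(ischemia-reperfusion) = 1194.7884
Fold change = 1194.7884 / 1035.3260 = 1.15402
log2(1.15402) = 0.2067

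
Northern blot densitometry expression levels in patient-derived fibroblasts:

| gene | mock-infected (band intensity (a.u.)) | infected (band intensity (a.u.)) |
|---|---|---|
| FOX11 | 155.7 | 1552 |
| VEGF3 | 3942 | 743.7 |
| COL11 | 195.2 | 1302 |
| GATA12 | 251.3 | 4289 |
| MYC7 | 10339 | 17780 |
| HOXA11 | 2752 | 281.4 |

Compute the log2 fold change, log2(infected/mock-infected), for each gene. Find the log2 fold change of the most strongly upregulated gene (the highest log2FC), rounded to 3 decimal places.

log2(1552/155.7) = 3.317  (FOX11)
log2(743.7/3942) = -2.406  (VEGF3)
log2(1302/195.2) = 2.738  (COL11)
log2(4289/251.3) = 4.093  (GATA12)
log2(17780/10339) = 0.782  (MYC7)
log2(281.4/2752) = -3.290  (HOXA11)
GATA12 is most strongly upregulated.

4.093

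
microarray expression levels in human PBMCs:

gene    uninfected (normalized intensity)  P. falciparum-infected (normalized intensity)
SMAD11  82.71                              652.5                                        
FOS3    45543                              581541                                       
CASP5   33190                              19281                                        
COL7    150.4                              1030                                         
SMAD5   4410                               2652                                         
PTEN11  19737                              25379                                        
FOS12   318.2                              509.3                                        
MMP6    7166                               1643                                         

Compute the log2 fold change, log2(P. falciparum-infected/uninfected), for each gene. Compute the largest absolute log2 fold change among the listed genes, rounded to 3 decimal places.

3.675

log2(652.5/82.71) = 2.980  (SMAD11)
log2(581541/45543) = 3.675  (FOS3)
log2(19281/33190) = -0.784  (CASP5)
log2(1030/150.4) = 2.776  (COL7)
log2(2652/4410) = -0.734  (SMAD5)
log2(25379/19737) = 0.363  (PTEN11)
log2(509.3/318.2) = 0.679  (FOS12)
log2(1643/7166) = -2.125  (MMP6)
The largest magnitude belongs to FOS3.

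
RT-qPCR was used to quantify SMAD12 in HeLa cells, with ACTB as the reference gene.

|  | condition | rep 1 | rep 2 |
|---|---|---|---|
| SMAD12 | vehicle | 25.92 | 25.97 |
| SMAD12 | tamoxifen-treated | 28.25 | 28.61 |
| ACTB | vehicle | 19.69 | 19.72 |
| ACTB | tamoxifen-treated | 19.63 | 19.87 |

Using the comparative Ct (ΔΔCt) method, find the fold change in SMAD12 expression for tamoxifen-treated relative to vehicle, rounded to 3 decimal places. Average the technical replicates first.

0.184

Mean Ct: SMAD12 vehicle 25.945; SMAD12 tamoxifen-treated 28.430; ACTB vehicle 19.705; ACTB tamoxifen-treated 19.750
ΔCt(vehicle) = 25.945 − 19.705 = 6.240
ΔCt(tamoxifen-treated) = 28.430 − 19.750 = 8.680
ΔΔCt = 8.680 − 6.240 = 2.440
Fold change = 2^(−2.440) = 0.1843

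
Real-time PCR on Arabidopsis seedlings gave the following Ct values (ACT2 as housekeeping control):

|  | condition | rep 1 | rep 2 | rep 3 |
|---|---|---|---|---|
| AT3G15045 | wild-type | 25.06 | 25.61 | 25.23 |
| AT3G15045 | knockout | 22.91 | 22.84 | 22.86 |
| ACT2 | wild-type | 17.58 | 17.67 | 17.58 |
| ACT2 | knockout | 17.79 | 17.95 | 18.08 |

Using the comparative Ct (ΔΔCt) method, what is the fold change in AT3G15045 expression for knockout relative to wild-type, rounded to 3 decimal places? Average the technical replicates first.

6.774

Mean Ct: AT3G15045 wild-type 25.300; AT3G15045 knockout 22.870; ACT2 wild-type 17.610; ACT2 knockout 17.940
ΔCt(wild-type) = 25.300 − 17.610 = 7.690
ΔCt(knockout) = 22.870 − 17.940 = 4.930
ΔΔCt = 4.930 − 7.690 = -2.760
Fold change = 2^(−(-2.760)) = 2^2.760 = 6.7740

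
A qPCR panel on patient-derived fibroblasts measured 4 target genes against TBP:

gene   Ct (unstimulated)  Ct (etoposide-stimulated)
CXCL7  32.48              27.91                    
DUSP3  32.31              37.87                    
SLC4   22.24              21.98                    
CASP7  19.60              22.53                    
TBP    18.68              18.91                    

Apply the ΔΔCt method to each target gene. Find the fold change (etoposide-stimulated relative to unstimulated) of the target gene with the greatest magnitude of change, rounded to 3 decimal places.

CXCL7: ΔΔCt = (27.91−18.91) − (32.48−18.68) = 9.00 − 13.80 = -4.80; fold change = 2^4.80 = 27.858
DUSP3: ΔΔCt = (37.87−18.91) − (32.31−18.68) = 18.96 − 13.63 = 5.33; fold change = 2^-5.33 = 0.025
SLC4: ΔΔCt = (21.98−18.91) − (22.24−18.68) = 3.07 − 3.56 = -0.49; fold change = 2^0.49 = 1.404
CASP7: ΔΔCt = (22.53−18.91) − (19.60−18.68) = 3.62 − 0.92 = 2.70; fold change = 2^-2.70 = 0.154
DUSP3 has the largest |ΔΔCt| = 5.33.

0.025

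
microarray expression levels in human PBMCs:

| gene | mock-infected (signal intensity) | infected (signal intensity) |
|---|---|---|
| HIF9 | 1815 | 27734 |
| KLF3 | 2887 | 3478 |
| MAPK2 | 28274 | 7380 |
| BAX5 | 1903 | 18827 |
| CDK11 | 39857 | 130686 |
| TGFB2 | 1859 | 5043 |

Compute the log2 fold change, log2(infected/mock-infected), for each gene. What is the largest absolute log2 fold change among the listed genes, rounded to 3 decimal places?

3.934

log2(27734/1815) = 3.934  (HIF9)
log2(3478/2887) = 0.269  (KLF3)
log2(7380/28274) = -1.938  (MAPK2)
log2(18827/1903) = 3.306  (BAX5)
log2(130686/39857) = 1.713  (CDK11)
log2(5043/1859) = 1.440  (TGFB2)
The largest magnitude belongs to HIF9.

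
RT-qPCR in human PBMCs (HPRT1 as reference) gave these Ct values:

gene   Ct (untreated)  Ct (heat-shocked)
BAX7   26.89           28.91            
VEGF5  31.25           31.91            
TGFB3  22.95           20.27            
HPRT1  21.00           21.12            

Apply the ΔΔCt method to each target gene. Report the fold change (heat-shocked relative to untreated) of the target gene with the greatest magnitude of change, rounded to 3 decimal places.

BAX7: ΔΔCt = (28.91−21.12) − (26.89−21.00) = 7.79 − 5.89 = 1.90; fold change = 2^-1.90 = 0.268
VEGF5: ΔΔCt = (31.91−21.12) − (31.25−21.00) = 10.79 − 10.25 = 0.54; fold change = 2^-0.54 = 0.688
TGFB3: ΔΔCt = (20.27−21.12) − (22.95−21.00) = -0.85 − 1.95 = -2.80; fold change = 2^2.80 = 6.964
TGFB3 has the largest |ΔΔCt| = 2.80.

6.964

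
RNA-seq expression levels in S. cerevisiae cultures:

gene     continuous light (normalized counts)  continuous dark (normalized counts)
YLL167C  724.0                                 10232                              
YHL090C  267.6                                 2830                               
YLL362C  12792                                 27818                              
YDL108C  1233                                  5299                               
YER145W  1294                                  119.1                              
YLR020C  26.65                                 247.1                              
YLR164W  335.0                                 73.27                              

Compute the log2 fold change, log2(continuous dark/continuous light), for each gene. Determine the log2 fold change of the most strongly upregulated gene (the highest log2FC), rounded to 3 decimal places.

3.821

log2(10232/724.0) = 3.821  (YLL167C)
log2(2830/267.6) = 3.403  (YHL090C)
log2(27818/12792) = 1.121  (YLL362C)
log2(5299/1233) = 2.104  (YDL108C)
log2(119.1/1294) = -3.442  (YER145W)
log2(247.1/26.65) = 3.213  (YLR020C)
log2(73.27/335.0) = -2.193  (YLR164W)
YLL167C is most strongly upregulated.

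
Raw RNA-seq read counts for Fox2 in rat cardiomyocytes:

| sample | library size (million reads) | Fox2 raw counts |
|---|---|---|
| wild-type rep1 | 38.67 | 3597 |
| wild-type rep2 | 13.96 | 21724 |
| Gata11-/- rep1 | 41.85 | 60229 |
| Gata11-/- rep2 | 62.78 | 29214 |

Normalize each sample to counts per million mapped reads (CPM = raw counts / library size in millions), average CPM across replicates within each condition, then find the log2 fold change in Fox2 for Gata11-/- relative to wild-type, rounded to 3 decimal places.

0.208

CPM(wild-type rep1) = 3597 / 38.67 = 93.0178
CPM(wild-type rep2) = 21724 / 13.96 = 1556.1605
CPM(Gata11-/- rep1) = 60229 / 41.85 = 1439.1637
CPM(Gata11-/- rep2) = 29214 / 62.78 = 465.3393
mean CPM(wild-type) = 824.5892; mean CPM(Gata11-/-) = 952.2515
Fold change = 952.2515 / 824.5892 = 1.15482
log2(1.15482) = 0.2077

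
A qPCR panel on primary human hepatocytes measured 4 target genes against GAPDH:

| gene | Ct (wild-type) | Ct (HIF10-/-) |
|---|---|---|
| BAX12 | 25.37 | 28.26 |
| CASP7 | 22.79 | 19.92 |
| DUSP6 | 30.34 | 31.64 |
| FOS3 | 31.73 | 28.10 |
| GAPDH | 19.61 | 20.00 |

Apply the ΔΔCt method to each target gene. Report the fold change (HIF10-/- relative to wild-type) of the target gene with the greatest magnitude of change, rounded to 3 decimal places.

16.223

BAX12: ΔΔCt = (28.26−20.00) − (25.37−19.61) = 8.26 − 5.76 = 2.50; fold change = 2^-2.50 = 0.177
CASP7: ΔΔCt = (19.92−20.00) − (22.79−19.61) = -0.08 − 3.18 = -3.26; fold change = 2^3.26 = 9.580
DUSP6: ΔΔCt = (31.64−20.00) − (30.34−19.61) = 11.64 − 10.73 = 0.91; fold change = 2^-0.91 = 0.532
FOS3: ΔΔCt = (28.10−20.00) − (31.73−19.61) = 8.10 − 12.12 = -4.02; fold change = 2^4.02 = 16.223
FOS3 has the largest |ΔΔCt| = 4.02.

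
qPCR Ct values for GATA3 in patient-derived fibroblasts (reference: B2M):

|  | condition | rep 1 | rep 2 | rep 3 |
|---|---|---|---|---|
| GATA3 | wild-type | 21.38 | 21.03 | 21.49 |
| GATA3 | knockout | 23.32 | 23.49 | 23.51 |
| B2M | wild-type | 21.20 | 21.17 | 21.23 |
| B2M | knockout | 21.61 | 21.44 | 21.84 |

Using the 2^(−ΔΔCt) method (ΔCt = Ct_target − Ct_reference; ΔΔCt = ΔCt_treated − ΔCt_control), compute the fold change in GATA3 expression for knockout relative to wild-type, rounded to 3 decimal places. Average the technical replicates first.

0.306

Mean Ct: GATA3 wild-type 21.300; GATA3 knockout 23.440; B2M wild-type 21.200; B2M knockout 21.630
ΔCt(wild-type) = 21.300 − 21.200 = 0.100
ΔCt(knockout) = 23.440 − 21.630 = 1.810
ΔΔCt = 1.810 − 0.100 = 1.710
Fold change = 2^(−1.710) = 0.3057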